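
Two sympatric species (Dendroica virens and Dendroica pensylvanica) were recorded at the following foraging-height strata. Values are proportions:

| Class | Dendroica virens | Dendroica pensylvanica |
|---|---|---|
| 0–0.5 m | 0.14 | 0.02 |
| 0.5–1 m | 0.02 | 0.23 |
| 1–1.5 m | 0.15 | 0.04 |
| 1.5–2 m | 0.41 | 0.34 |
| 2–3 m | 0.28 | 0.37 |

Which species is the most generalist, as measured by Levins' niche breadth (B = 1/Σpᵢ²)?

Dendroica virens

Σp_vireᵢ² = 0.14² + 0.02² + 0.15² + 0.41² + 0.28² = 0.0196 + 0.0004 + 0.0225 + 0.1681 + 0.0784 = 0.2890
B_vire = 1 / 0.2890 = 3.4602
Σp_pensᵢ² = 0.02² + 0.23² + 0.04² + 0.34² + 0.37² = 0.0004 + 0.0529 + 0.0016 + 0.1156 + 0.1369 = 0.3074
B_pens = 1 / 0.3074 = 3.2531
Highest B → broadest niche (most generalist): Dendroica virens (B = 3.46).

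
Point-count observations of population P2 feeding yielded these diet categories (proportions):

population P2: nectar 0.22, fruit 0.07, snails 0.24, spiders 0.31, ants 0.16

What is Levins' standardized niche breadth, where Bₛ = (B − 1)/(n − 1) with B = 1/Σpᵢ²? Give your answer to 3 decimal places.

0.825

Σpᵢ² = 0.22² + 0.07² + 0.24² + 0.31² + 0.16² = 0.0484 + 0.0049 + 0.0576 + 0.0961 + 0.0256 = 0.2326
B = 1 / 0.2326 = 4.29923
Bₛ = (B − 1)/(n − 1) = (4.29923 − 1)/(5 − 1) = 3.29923/4 = 0.82481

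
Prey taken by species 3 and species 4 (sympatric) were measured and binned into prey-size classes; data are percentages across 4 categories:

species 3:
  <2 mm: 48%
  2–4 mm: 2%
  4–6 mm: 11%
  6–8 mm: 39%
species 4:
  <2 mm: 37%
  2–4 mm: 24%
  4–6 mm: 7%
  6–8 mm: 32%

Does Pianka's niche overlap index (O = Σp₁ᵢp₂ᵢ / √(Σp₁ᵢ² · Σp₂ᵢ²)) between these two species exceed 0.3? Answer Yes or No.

Convert percentages to proportions (divide by 100).
Σ p₁ᵢp₂ᵢ = 0.1776 + 0.0048 + 0.0077 + 0.1248 = 0.3149
Σp_1ᵢ² = 0.48² + 0.02² + 0.11² + 0.39² = 0.2304 + 0.0004 + 0.0121 + 0.1521 = 0.3950
Σp_2ᵢ² = 0.37² + 0.24² + 0.07² + 0.32² = 0.1369 + 0.0576 + 0.0049 + 0.1024 = 0.3018
O = 0.3149 / √(0.3950 × 0.3018) = 0.3149 / 0.34527 = 0.9120
O = 0.9120 > 0.3 → Yes.

Yes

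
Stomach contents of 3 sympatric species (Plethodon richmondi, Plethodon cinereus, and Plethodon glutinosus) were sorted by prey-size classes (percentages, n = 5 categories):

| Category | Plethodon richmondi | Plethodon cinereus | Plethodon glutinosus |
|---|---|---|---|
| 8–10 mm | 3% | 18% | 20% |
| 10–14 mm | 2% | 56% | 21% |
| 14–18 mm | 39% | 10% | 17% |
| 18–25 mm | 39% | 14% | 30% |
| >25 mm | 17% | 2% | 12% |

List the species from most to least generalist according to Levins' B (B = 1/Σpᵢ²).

Plethodon glutinosus > Plethodon richmondi > Plethodon cinereus

Convert percentages to proportions (divide by 100).
Σp_richᵢ² = 0.03² + 0.02² + 0.39² + 0.39² + 0.17² = 0.0009 + 0.0004 + 0.1521 + 0.1521 + 0.0289 = 0.3344
B_rich = 1 / 0.3344 = 2.9904
Σp_cineᵢ² = 0.18² + 0.56² + 0.10² + 0.14² + 0.02² = 0.0324 + 0.3136 + 0.0100 + 0.0196 + 0.0004 = 0.3760
B_cine = 1 / 0.3760 = 2.6596
Σp_glutᵢ² = 0.20² + 0.21² + 0.17² + 0.30² + 0.12² = 0.0400 + 0.0441 + 0.0289 + 0.0900 + 0.0144 = 0.2174
B_glut = 1 / 0.2174 = 4.5998
Ranking by B (broadest → narrowest): Plethodon glutinosus (4.60) > Plethodon richmondi (2.99) > Plethodon cinereus (2.66)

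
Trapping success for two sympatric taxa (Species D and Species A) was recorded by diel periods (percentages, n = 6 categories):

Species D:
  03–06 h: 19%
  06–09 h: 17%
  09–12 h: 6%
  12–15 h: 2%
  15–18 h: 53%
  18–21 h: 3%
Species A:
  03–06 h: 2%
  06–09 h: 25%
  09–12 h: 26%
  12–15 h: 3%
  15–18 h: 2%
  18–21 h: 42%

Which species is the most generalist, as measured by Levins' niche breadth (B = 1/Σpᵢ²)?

Species A

Convert percentages to proportions (divide by 100).
Σp_Dᵢ² = 0.19² + 0.17² + 0.06² + 0.02² + 0.53² + 0.03² = 0.0361 + 0.0289 + 0.0036 + 0.0004 + 0.2809 + 0.0009 = 0.3508
B_D = 1 / 0.3508 = 2.8506
Σp_Aᵢ² = 0.02² + 0.25² + 0.26² + 0.03² + 0.02² + 0.42² = 0.0004 + 0.0625 + 0.0676 + 0.0009 + 0.0004 + 0.1764 = 0.3082
B_A = 1 / 0.3082 = 3.2446
Highest B → broadest niche (most generalist): Species A (B = 3.24).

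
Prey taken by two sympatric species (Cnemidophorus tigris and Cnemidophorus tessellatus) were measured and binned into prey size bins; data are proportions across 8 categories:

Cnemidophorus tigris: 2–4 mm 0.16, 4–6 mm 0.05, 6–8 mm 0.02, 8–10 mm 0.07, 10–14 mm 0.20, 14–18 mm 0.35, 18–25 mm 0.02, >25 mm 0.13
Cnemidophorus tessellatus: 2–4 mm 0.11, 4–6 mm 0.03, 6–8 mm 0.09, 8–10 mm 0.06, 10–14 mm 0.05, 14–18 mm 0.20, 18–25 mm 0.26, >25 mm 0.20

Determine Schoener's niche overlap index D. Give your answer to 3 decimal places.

0.620

Σ|p₁ᵢ − p₂ᵢ| = 0.05 + 0.02 + 0.07 + 0.01 + 0.15 + 0.15 + 0.24 + 0.07 = 0.76
D = 1 − ½ × 0.76 = 1 − 0.380 = 0.62000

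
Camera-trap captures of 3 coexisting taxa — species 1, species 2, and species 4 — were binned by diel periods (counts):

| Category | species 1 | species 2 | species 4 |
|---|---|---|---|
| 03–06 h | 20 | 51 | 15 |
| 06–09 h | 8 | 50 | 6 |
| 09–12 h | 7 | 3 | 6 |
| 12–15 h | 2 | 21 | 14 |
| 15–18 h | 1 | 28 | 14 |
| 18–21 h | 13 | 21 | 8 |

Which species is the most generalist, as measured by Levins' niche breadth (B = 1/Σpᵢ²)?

Proportions for species 1 (n=51): 20/51=0.3922, 8/51=0.1569, 7/51=0.1373, 2/51=0.0392, 1/51=0.0196, 13/51=0.2549
Proportions for species 2 (n=174): 51/174=0.2931, 50/174=0.2874, 3/174=0.0172, 21/174=0.1207, 28/174=0.1609, 21/174=0.1207
Proportions for species 4 (n=63): 15/63=0.2381, 6/63=0.0952, 6/63=0.0952, 14/63=0.2222, 14/63=0.2222, 8/63=0.1270
Σp_1ᵢ² = 0.3922² + 0.1569² + 0.1373² + 0.0392² + 0.0196² + 0.2549² = 0.153821 + 0.024618 + 0.018851 + 0.001537 + 0.000384 + 0.064974 = 0.264185
B_1 = 1 / 0.264185 = 3.7852
Σp_2ᵢ² = 0.2931² + 0.2874² + 0.0172² + 0.1207² + 0.1609² + 0.1207² = 0.085908 + 0.082599 + 0.000296 + 0.014568 + 0.025889 + 0.014568 = 0.223828
B_2 = 1 / 0.223828 = 4.4677
Σp_4ᵢ² = 0.2381² + 0.0952² + 0.0952² + 0.2222² + 0.2222² + 0.1270² = 0.056692 + 0.009063 + 0.009063 + 0.049373 + 0.049373 + 0.016129 = 0.189693
B_4 = 1 / 0.189693 = 5.2717
Highest B → broadest niche (most generalist): species 4 (B = 5.27).

species 4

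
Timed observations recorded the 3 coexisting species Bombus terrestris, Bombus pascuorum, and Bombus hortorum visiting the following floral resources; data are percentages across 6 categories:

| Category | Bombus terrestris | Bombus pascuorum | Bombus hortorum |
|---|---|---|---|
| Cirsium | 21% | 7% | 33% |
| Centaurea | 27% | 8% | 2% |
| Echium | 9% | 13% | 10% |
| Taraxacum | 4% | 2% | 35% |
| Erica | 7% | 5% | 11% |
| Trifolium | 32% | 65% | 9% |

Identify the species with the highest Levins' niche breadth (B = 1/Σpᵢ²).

Convert percentages to proportions (divide by 100).
Σp_terrᵢ² = 0.21² + 0.27² + 0.09² + 0.04² + 0.07² + 0.32² = 0.0441 + 0.0729 + 0.0081 + 0.0016 + 0.0049 + 0.1024 = 0.2340
B_terr = 1 / 0.2340 = 4.2735
Σp_pascᵢ² = 0.07² + 0.08² + 0.13² + 0.02² + 0.05² + 0.65² = 0.0049 + 0.0064 + 0.0169 + 0.0004 + 0.0025 + 0.4225 = 0.4536
B_pasc = 1 / 0.4536 = 2.2046
Σp_hortᵢ² = 0.33² + 0.02² + 0.10² + 0.35² + 0.11² + 0.09² = 0.1089 + 0.0004 + 0.0100 + 0.1225 + 0.0121 + 0.0081 = 0.2620
B_hort = 1 / 0.2620 = 3.8168
Highest B → broadest niche (most generalist): Bombus terrestris (B = 4.27).

Bombus terrestris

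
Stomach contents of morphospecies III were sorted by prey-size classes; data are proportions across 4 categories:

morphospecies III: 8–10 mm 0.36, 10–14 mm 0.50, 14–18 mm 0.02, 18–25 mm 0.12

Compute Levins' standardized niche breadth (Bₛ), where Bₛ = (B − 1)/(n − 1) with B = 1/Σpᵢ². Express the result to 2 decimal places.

Σpᵢ² = 0.36² + 0.50² + 0.02² + 0.12² = 0.1296 + 0.2500 + 0.0004 + 0.0144 = 0.3944
B = 1 / 0.3944 = 2.5355
Bₛ = (B − 1)/(n − 1) = (2.5355 − 1)/(4 − 1) = 1.5355/3 = 0.5118

0.51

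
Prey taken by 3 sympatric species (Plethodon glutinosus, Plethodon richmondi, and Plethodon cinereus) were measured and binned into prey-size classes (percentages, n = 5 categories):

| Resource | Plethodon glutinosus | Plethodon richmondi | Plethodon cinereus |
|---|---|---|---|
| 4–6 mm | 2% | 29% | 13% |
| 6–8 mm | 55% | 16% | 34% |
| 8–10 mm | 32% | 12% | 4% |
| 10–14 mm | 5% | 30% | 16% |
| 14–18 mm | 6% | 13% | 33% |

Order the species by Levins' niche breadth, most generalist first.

Plethodon richmondi > Plethodon cinereus > Plethodon glutinosus

Convert percentages to proportions (divide by 100).
Σp_glutᵢ² = 0.02² + 0.55² + 0.32² + 0.05² + 0.06² = 0.0004 + 0.3025 + 0.1024 + 0.0025 + 0.0036 = 0.4114
B_glut = 1 / 0.4114 = 2.4307
Σp_richᵢ² = 0.29² + 0.16² + 0.12² + 0.30² + 0.13² = 0.0841 + 0.0256 + 0.0144 + 0.0900 + 0.0169 = 0.2310
B_rich = 1 / 0.2310 = 4.3290
Σp_cineᵢ² = 0.13² + 0.34² + 0.04² + 0.16² + 0.33² = 0.0169 + 0.1156 + 0.0016 + 0.0256 + 0.1089 = 0.2686
B_cine = 1 / 0.2686 = 3.7230
Ranking by B (broadest → narrowest): Plethodon richmondi (4.33) > Plethodon cinereus (3.72) > Plethodon glutinosus (2.43)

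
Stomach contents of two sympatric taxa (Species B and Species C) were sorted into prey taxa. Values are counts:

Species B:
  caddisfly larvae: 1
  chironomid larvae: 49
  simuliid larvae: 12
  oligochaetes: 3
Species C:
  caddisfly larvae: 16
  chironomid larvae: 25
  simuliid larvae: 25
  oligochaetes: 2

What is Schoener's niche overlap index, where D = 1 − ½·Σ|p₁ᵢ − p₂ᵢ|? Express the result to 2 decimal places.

0.60

Proportions for Species B (n=65): 1/65=0.0154, 49/65=0.7538, 12/65=0.1846, 3/65=0.0462
Proportions for Species C (n=68): 16/68=0.2353, 25/68=0.3676, 25/68=0.3676, 2/68=0.0294
Σ|p₁ᵢ − p₂ᵢ| = 0.2199 + 0.3862 + 0.1830 + 0.0168 = 0.8059
D = 1 − ½ × 0.8059 = 1 − 0.40295 = 0.59705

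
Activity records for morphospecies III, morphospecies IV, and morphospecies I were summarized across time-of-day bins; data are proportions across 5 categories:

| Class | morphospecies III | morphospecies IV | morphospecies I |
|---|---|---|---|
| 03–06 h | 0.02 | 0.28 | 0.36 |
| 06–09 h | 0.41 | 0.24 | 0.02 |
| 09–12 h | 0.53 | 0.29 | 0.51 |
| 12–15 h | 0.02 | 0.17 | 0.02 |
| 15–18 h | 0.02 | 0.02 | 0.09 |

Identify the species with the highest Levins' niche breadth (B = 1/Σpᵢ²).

Σp_IIIᵢ² = 0.02² + 0.41² + 0.53² + 0.02² + 0.02² = 0.0004 + 0.1681 + 0.2809 + 0.0004 + 0.0004 = 0.4502
B_III = 1 / 0.4502 = 2.2212
Σp_IVᵢ² = 0.28² + 0.24² + 0.29² + 0.17² + 0.02² = 0.0784 + 0.0576 + 0.0841 + 0.0289 + 0.0004 = 0.2494
B_IV = 1 / 0.2494 = 4.0096
Σp_Iᵢ² = 0.36² + 0.02² + 0.51² + 0.02² + 0.09² = 0.1296 + 0.0004 + 0.2601 + 0.0004 + 0.0081 = 0.3986
B_I = 1 / 0.3986 = 2.5088
Highest B → broadest niche (most generalist): morphospecies IV (B = 4.01).

morphospecies IV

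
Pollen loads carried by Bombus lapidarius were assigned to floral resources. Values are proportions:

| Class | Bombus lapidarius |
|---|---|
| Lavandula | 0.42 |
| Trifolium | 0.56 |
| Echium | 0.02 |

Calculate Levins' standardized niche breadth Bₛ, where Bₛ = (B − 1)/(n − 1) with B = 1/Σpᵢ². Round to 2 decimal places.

0.52

Σpᵢ² = 0.42² + 0.56² + 0.02² = 0.1764 + 0.3136 + 0.0004 = 0.4904
B = 1 / 0.4904 = 2.0392
Bₛ = (B − 1)/(n − 1) = (2.0392 − 1)/(3 − 1) = 1.0392/2 = 0.5196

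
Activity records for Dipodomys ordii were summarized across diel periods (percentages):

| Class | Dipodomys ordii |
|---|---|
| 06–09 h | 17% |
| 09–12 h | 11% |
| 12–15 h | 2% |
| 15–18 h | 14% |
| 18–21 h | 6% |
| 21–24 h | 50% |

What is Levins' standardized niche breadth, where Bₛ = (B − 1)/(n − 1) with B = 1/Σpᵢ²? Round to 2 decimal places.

Convert percentages to proportions (divide by 100).
Σpᵢ² = 0.17² + 0.11² + 0.02² + 0.14² + 0.06² + 0.50² = 0.0289 + 0.0121 + 0.0004 + 0.0196 + 0.0036 + 0.2500 = 0.3146
B = 1 / 0.3146 = 3.1786
Bₛ = (B − 1)/(n − 1) = (3.1786 − 1)/(6 − 1) = 2.1786/5 = 0.4357

0.44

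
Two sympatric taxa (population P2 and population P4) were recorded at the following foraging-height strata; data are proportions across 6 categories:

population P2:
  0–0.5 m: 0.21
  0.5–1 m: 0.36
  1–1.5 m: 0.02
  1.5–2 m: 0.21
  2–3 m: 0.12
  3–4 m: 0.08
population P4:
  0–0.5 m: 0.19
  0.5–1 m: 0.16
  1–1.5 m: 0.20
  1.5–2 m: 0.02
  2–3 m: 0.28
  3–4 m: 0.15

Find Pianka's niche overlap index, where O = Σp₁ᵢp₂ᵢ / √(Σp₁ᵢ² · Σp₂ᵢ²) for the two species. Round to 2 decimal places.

0.69

Σ p₁ᵢp₂ᵢ = 0.0399 + 0.0576 + 0.0040 + 0.0042 + 0.0336 + 0.0120 = 0.1513
Σp_1ᵢ² = 0.21² + 0.36² + 0.02² + 0.21² + 0.12² + 0.08² = 0.0441 + 0.1296 + 0.0004 + 0.0441 + 0.0144 + 0.0064 = 0.2390
Σp_2ᵢ² = 0.19² + 0.16² + 0.20² + 0.02² + 0.28² + 0.15² = 0.0361 + 0.0256 + 0.0400 + 0.0004 + 0.0784 + 0.0225 = 0.2030
O = 0.1513 / √(0.2390 × 0.2030) = 0.1513 / 0.22027 = 0.6869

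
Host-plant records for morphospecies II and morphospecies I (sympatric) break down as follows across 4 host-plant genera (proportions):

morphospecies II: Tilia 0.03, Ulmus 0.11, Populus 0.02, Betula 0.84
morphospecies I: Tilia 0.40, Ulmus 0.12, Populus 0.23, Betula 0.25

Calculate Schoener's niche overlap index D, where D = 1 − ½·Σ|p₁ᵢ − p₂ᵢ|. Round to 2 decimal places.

0.41

Σ|p₁ᵢ − p₂ᵢ| = 0.37 + 0.01 + 0.21 + 0.59 = 1.18
D = 1 − ½ × 1.18 = 1 − 0.590 = 0.4100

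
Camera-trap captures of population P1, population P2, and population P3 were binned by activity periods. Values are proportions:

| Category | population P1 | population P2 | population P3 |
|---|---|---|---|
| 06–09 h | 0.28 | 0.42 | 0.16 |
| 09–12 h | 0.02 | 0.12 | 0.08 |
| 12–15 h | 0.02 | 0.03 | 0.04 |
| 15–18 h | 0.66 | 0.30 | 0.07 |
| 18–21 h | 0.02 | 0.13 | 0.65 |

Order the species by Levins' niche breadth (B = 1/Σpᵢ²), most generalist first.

population P2 > population P3 > population P1

Σp_P1ᵢ² = 0.28² + 0.02² + 0.02² + 0.66² + 0.02² = 0.0784 + 0.0004 + 0.0004 + 0.4356 + 0.0004 = 0.5152
B_P1 = 1 / 0.5152 = 1.9410
Σp_P2ᵢ² = 0.42² + 0.12² + 0.03² + 0.30² + 0.13² = 0.1764 + 0.0144 + 0.0009 + 0.0900 + 0.0169 = 0.2986
B_P2 = 1 / 0.2986 = 3.3490
Σp_P3ᵢ² = 0.16² + 0.08² + 0.04² + 0.07² + 0.65² = 0.0256 + 0.0064 + 0.0016 + 0.0049 + 0.4225 = 0.4610
B_P3 = 1 / 0.4610 = 2.1692
Ranking by B (broadest → narrowest): population P2 (3.35) > population P3 (2.17) > population P1 (1.94)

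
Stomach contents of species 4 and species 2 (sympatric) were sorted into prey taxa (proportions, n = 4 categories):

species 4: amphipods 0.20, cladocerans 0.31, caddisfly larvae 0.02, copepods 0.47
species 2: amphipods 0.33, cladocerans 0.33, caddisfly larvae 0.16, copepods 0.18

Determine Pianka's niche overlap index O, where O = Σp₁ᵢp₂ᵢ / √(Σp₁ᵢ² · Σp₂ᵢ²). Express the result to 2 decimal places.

0.82

Σ p₁ᵢp₂ᵢ = 0.0660 + 0.1023 + 0.0032 + 0.0846 = 0.2561
Σp_1ᵢ² = 0.20² + 0.31² + 0.02² + 0.47² = 0.0400 + 0.0961 + 0.0004 + 0.2209 = 0.3574
Σp_2ᵢ² = 0.33² + 0.33² + 0.16² + 0.18² = 0.1089 + 0.1089 + 0.0256 + 0.0324 = 0.2758
O = 0.2561 / √(0.3574 × 0.2758) = 0.2561 / 0.31396 = 0.8157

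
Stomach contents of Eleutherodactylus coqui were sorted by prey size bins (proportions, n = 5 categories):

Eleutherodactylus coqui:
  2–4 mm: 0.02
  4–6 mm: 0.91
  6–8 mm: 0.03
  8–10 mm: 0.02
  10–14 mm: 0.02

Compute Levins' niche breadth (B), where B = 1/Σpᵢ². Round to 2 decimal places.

Σpᵢ² = 0.02² + 0.91² + 0.03² + 0.02² + 0.02² = 0.0004 + 0.8281 + 0.0009 + 0.0004 + 0.0004 = 0.8302
B = 1 / 0.8302 = 1.2045

1.20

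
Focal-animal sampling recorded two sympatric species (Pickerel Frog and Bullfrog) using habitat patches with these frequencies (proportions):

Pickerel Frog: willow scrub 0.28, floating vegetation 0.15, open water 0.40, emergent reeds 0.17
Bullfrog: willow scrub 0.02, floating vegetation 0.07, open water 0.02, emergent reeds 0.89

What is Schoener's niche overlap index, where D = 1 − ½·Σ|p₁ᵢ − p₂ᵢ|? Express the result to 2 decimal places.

0.28

Σ|p₁ᵢ − p₂ᵢ| = 0.26 + 0.08 + 0.38 + 0.72 = 1.44
D = 1 − ½ × 1.44 = 1 − 0.720 = 0.2800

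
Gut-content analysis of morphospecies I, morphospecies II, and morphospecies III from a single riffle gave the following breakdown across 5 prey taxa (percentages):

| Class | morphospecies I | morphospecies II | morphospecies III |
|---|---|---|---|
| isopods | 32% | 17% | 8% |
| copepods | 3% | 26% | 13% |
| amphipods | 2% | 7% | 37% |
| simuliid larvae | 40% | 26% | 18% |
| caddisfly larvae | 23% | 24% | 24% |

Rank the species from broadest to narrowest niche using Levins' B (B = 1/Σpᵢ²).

morphospecies II > morphospecies III > morphospecies I

Convert percentages to proportions (divide by 100).
Σp_Iᵢ² = 0.32² + 0.03² + 0.02² + 0.40² + 0.23² = 0.1024 + 0.0009 + 0.0004 + 0.1600 + 0.0529 = 0.3166
B_I = 1 / 0.3166 = 3.1586
Σp_IIᵢ² = 0.17² + 0.26² + 0.07² + 0.26² + 0.24² = 0.0289 + 0.0676 + 0.0049 + 0.0676 + 0.0576 = 0.2266
B_II = 1 / 0.2266 = 4.4131
Σp_IIIᵢ² = 0.08² + 0.13² + 0.37² + 0.18² + 0.24² = 0.0064 + 0.0169 + 0.1369 + 0.0324 + 0.0576 = 0.2502
B_III = 1 / 0.2502 = 3.9968
Ranking by B (broadest → narrowest): morphospecies II (4.41) > morphospecies III (4.00) > morphospecies I (3.16)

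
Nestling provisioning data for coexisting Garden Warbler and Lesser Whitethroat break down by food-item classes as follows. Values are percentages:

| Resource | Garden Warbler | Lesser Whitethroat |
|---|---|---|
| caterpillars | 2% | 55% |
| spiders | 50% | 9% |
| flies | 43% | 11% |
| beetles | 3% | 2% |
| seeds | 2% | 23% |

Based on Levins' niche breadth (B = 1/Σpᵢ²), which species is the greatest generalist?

Lesser Whitethroat

Convert percentages to proportions (divide by 100).
Σp_Warbᵢ² = 0.02² + 0.50² + 0.43² + 0.03² + 0.02² = 0.0004 + 0.2500 + 0.1849 + 0.0009 + 0.0004 = 0.4366
B_Warb = 1 / 0.4366 = 2.2904
Σp_Whitᵢ² = 0.55² + 0.09² + 0.11² + 0.02² + 0.23² = 0.3025 + 0.0081 + 0.0121 + 0.0004 + 0.0529 = 0.3760
B_Whit = 1 / 0.3760 = 2.6596
Highest B → broadest niche (most generalist): Lesser Whitethroat (B = 2.66).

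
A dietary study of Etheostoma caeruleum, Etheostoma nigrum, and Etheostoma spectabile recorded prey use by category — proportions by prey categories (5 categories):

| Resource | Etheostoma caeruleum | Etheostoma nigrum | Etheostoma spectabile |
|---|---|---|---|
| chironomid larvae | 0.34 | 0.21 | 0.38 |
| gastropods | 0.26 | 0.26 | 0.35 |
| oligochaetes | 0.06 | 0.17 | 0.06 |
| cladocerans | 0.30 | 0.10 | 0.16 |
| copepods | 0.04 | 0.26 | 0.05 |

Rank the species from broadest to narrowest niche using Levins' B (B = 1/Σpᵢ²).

Etheostoma nigrum > Etheostoma caeruleum > Etheostoma spectabile

Σp_caerᵢ² = 0.34² + 0.26² + 0.06² + 0.30² + 0.04² = 0.1156 + 0.0676 + 0.0036 + 0.0900 + 0.0016 = 0.2784
B_caer = 1 / 0.2784 = 3.5920
Σp_nigrᵢ² = 0.21² + 0.26² + 0.17² + 0.10² + 0.26² = 0.0441 + 0.0676 + 0.0289 + 0.0100 + 0.0676 = 0.2182
B_nigr = 1 / 0.2182 = 4.5830
Σp_specᵢ² = 0.38² + 0.35² + 0.06² + 0.16² + 0.05² = 0.1444 + 0.1225 + 0.0036 + 0.0256 + 0.0025 = 0.2986
B_spec = 1 / 0.2986 = 3.3490
Ranking by B (broadest → narrowest): Etheostoma nigrum (4.58) > Etheostoma caeruleum (3.59) > Etheostoma spectabile (3.35)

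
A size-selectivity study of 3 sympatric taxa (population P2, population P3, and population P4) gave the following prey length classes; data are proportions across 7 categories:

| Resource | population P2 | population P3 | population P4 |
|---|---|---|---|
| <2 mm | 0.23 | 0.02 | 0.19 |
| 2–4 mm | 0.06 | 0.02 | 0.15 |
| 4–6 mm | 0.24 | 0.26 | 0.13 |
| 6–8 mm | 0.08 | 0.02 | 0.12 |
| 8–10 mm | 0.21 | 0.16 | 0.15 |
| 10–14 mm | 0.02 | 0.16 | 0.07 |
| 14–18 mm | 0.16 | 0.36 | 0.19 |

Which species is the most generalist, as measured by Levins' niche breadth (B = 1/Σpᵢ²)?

population P4

Σp_P2ᵢ² = 0.23² + 0.06² + 0.24² + 0.08² + 0.21² + 0.02² + 0.16² = 0.0529 + 0.0036 + 0.0576 + 0.0064 + 0.0441 + 0.0004 + 0.0256 = 0.1906
B_P2 = 1 / 0.1906 = 5.2466
Σp_P3ᵢ² = 0.02² + 0.02² + 0.26² + 0.02² + 0.16² + 0.16² + 0.36² = 0.0004 + 0.0004 + 0.0676 + 0.0004 + 0.0256 + 0.0256 + 0.1296 = 0.2496
B_P3 = 1 / 0.2496 = 4.0064
Σp_P4ᵢ² = 0.19² + 0.15² + 0.13² + 0.12² + 0.15² + 0.07² + 0.19² = 0.0361 + 0.0225 + 0.0169 + 0.0144 + 0.0225 + 0.0049 + 0.0361 = 0.1534
B_P4 = 1 / 0.1534 = 6.5189
Highest B → broadest niche (most generalist): population P4 (B = 6.52).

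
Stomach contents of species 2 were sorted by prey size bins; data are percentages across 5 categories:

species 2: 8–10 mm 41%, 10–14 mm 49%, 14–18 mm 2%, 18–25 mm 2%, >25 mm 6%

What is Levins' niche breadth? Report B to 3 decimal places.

Convert percentages to proportions (divide by 100).
Σpᵢ² = 0.41² + 0.49² + 0.02² + 0.02² + 0.06² = 0.1681 + 0.2401 + 0.0004 + 0.0004 + 0.0036 = 0.4126
B = 1 / 0.4126 = 2.42365

2.424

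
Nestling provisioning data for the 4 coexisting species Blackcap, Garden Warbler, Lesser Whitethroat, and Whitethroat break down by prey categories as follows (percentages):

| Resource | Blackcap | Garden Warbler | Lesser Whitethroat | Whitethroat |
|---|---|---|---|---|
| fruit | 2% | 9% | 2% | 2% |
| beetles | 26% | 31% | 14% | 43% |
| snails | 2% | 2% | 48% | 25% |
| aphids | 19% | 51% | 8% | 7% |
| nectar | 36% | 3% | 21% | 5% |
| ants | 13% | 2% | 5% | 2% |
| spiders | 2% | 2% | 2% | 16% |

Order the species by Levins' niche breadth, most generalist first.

Blackcap > Whitethroat > Lesser Whitethroat > Garden Warbler

Convert percentages to proportions (divide by 100).
Σp_Blacᵢ² = 0.02² + 0.26² + 0.02² + 0.19² + 0.36² + 0.13² + 0.02² = 0.0004 + 0.0676 + 0.0004 + 0.0361 + 0.1296 + 0.0169 + 0.0004 = 0.2514
B_Blac = 1 / 0.2514 = 3.9777
Σp_Gardᵢ² = 0.09² + 0.31² + 0.02² + 0.51² + 0.03² + 0.02² + 0.02² = 0.0081 + 0.0961 + 0.0004 + 0.2601 + 0.0009 + 0.0004 + 0.0004 = 0.3664
B_Gard = 1 / 0.3664 = 2.7293
Σp_Lessᵢ² = 0.02² + 0.14² + 0.48² + 0.08² + 0.21² + 0.05² + 0.02² = 0.0004 + 0.0196 + 0.2304 + 0.0064 + 0.0441 + 0.0025 + 0.0004 = 0.3038
B_Less = 1 / 0.3038 = 3.2916
Σp_Whitᵢ² = 0.02² + 0.43² + 0.25² + 0.07² + 0.05² + 0.02² + 0.16² = 0.0004 + 0.1849 + 0.0625 + 0.0049 + 0.0025 + 0.0004 + 0.0256 = 0.2812
B_Whit = 1 / 0.2812 = 3.5562
Ranking by B (broadest → narrowest): Blackcap (3.98) > Whitethroat (3.56) > Lesser Whitethroat (3.29) > Garden Warbler (2.73)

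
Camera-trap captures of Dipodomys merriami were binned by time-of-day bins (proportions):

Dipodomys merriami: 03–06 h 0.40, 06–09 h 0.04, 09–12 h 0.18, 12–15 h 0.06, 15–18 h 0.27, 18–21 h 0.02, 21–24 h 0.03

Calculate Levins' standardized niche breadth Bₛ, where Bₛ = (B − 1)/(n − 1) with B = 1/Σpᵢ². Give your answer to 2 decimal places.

Σpᵢ² = 0.40² + 0.04² + 0.18² + 0.06² + 0.27² + 0.02² + 0.03² = 0.1600 + 0.0016 + 0.0324 + 0.0036 + 0.0729 + 0.0004 + 0.0009 = 0.2718
B = 1 / 0.2718 = 3.6792
Bₛ = (B − 1)/(n − 1) = (3.6792 − 1)/(7 − 1) = 2.6792/6 = 0.4465

0.45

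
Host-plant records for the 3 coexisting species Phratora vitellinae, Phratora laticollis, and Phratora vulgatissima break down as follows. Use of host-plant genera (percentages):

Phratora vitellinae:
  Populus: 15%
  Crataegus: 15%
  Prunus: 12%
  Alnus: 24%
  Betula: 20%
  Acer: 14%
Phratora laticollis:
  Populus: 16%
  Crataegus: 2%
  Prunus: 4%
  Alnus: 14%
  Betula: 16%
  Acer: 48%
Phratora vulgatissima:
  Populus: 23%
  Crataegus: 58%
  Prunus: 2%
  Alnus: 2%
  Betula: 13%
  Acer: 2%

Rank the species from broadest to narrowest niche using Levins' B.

Phratora vitellinae > Phratora laticollis > Phratora vulgatissima

Convert percentages to proportions (divide by 100).
Σp_viteᵢ² = 0.15² + 0.15² + 0.12² + 0.24² + 0.20² + 0.14² = 0.0225 + 0.0225 + 0.0144 + 0.0576 + 0.0400 + 0.0196 = 0.1766
B_vite = 1 / 0.1766 = 5.6625
Σp_latiᵢ² = 0.16² + 0.02² + 0.04² + 0.14² + 0.16² + 0.48² = 0.0256 + 0.0004 + 0.0016 + 0.0196 + 0.0256 + 0.2304 = 0.3032
B_lati = 1 / 0.3032 = 3.2982
Σp_vulgᵢ² = 0.23² + 0.58² + 0.02² + 0.02² + 0.13² + 0.02² = 0.0529 + 0.3364 + 0.0004 + 0.0004 + 0.0169 + 0.0004 = 0.4074
B_vulg = 1 / 0.4074 = 2.4546
Ranking by B (broadest → narrowest): Phratora vitellinae (5.66) > Phratora laticollis (3.30) > Phratora vulgatissima (2.45)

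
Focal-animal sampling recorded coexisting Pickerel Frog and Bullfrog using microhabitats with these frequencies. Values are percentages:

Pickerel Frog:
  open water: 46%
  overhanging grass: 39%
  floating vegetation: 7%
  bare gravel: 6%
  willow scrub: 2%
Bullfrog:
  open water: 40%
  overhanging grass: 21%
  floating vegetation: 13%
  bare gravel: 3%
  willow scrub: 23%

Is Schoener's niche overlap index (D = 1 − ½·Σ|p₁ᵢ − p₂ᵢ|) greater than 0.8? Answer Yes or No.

No

Convert percentages to proportions (divide by 100).
Σ|p₁ᵢ − p₂ᵢ| = 0.06 + 0.18 + 0.06 + 0.03 + 0.21 = 0.54
D = 1 − ½ × 0.54 = 1 − 0.270 = 0.7300
D = 0.7300 < 0.8 → No.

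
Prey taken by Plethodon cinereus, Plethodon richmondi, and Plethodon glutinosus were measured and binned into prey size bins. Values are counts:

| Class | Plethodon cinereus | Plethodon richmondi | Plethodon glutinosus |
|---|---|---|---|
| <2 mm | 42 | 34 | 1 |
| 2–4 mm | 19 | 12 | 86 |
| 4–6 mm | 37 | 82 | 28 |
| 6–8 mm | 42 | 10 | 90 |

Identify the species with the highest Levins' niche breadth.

Plethodon cinereus

Proportions for Plethodon cinereus (n=140): 42/140=0.3000, 19/140=0.1357, 37/140=0.2643, 42/140=0.3000
Proportions for Plethodon richmondi (n=138): 34/138=0.2464, 12/138=0.0870, 82/138=0.5942, 10/138=0.0725
Proportions for Plethodon glutinosus (n=205): 1/205=0.0049, 86/205=0.4195, 28/205=0.1366, 90/205=0.4390
Σp_cineᵢ² = 0.3000² + 0.1357² + 0.2643² + 0.3000² = 0.090000 + 0.018414 + 0.069854 + 0.090000 = 0.268268
B_cine = 1 / 0.268268 = 3.7276
Σp_richᵢ² = 0.2464² + 0.0870² + 0.5942² + 0.0725² = 0.060713 + 0.007569 + 0.353074 + 0.005256 = 0.426612
B_rich = 1 / 0.426612 = 2.3441
Σp_glutᵢ² = 0.0049² + 0.4195² + 0.1366² + 0.4390² = 0.000024 + 0.175980 + 0.018660 + 0.192721 = 0.387385
B_glut = 1 / 0.387385 = 2.5814
Highest B → broadest niche (most generalist): Plethodon cinereus (B = 3.73).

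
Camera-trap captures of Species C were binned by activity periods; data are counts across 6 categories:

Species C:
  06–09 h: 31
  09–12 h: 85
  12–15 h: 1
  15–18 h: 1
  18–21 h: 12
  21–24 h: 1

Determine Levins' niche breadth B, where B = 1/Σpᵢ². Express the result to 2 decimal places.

2.06

Proportions for Species C (n=131): 31/131=0.2366, 85/131=0.6489, 1/131=0.0076, 1/131=0.0076, 12/131=0.0916, 1/131=0.0076
Σpᵢ² = 0.2366² + 0.6489² + 0.0076² + 0.0076² + 0.0916² + 0.0076² = 0.055980 + 0.421071 + 0.000058 + 0.000058 + 0.008391 + 0.000058 = 0.485616
B = 1 / 0.485616 = 2.0592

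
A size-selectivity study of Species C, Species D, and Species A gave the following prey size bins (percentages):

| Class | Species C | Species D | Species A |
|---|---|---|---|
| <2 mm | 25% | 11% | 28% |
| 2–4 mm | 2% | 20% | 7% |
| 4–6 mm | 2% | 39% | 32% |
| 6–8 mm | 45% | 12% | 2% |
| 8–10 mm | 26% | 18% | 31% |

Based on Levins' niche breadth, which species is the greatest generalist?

Convert percentages to proportions (divide by 100).
Σp_Cᵢ² = 0.25² + 0.02² + 0.02² + 0.45² + 0.26² = 0.0625 + 0.0004 + 0.0004 + 0.2025 + 0.0676 = 0.3334
B_C = 1 / 0.3334 = 2.9994
Σp_Dᵢ² = 0.11² + 0.20² + 0.39² + 0.12² + 0.18² = 0.0121 + 0.0400 + 0.1521 + 0.0144 + 0.0324 = 0.2510
B_D = 1 / 0.2510 = 3.9841
Σp_Aᵢ² = 0.28² + 0.07² + 0.32² + 0.02² + 0.31² = 0.0784 + 0.0049 + 0.1024 + 0.0004 + 0.0961 = 0.2822
B_A = 1 / 0.2822 = 3.5436
Highest B → broadest niche (most generalist): Species D (B = 3.98).

Species D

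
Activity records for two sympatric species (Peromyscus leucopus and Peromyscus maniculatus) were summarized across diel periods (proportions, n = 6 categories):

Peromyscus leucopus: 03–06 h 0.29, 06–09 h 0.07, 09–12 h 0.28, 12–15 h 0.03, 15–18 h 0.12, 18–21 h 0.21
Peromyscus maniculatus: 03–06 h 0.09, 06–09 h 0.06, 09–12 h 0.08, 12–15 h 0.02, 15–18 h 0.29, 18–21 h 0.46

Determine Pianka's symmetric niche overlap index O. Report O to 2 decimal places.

0.69

Σ p₁ᵢp₂ᵢ = 0.0261 + 0.0042 + 0.0224 + 0.0006 + 0.0348 + 0.0966 = 0.1847
Σp_1ᵢ² = 0.29² + 0.07² + 0.28² + 0.03² + 0.12² + 0.21² = 0.0841 + 0.0049 + 0.0784 + 0.0009 + 0.0144 + 0.0441 = 0.2268
Σp_2ᵢ² = 0.09² + 0.06² + 0.08² + 0.02² + 0.29² + 0.46² = 0.0081 + 0.0036 + 0.0064 + 0.0004 + 0.0841 + 0.2116 = 0.3142
O = 0.1847 / √(0.2268 × 0.3142) = 0.1847 / 0.26695 = 0.6919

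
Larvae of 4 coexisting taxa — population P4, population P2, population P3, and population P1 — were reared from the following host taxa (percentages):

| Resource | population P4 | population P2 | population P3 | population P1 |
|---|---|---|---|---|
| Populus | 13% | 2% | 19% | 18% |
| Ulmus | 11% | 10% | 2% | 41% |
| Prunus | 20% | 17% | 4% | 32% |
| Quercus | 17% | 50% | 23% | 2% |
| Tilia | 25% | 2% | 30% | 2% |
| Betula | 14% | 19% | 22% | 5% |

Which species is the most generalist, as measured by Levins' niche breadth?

Convert percentages to proportions (divide by 100).
Σp_P4ᵢ² = 0.13² + 0.11² + 0.20² + 0.17² + 0.25² + 0.14² = 0.0169 + 0.0121 + 0.0400 + 0.0289 + 0.0625 + 0.0196 = 0.1800
B_P4 = 1 / 0.1800 = 5.5556
Σp_P2ᵢ² = 0.02² + 0.10² + 0.17² + 0.50² + 0.02² + 0.19² = 0.0004 + 0.0100 + 0.0289 + 0.2500 + 0.0004 + 0.0361 = 0.3258
B_P2 = 1 / 0.3258 = 3.0694
Σp_P3ᵢ² = 0.19² + 0.02² + 0.04² + 0.23² + 0.30² + 0.22² = 0.0361 + 0.0004 + 0.0016 + 0.0529 + 0.0900 + 0.0484 = 0.2294
B_P3 = 1 / 0.2294 = 4.3592
Σp_P1ᵢ² = 0.18² + 0.41² + 0.32² + 0.02² + 0.02² + 0.05² = 0.0324 + 0.1681 + 0.1024 + 0.0004 + 0.0004 + 0.0025 = 0.3062
B_P1 = 1 / 0.3062 = 3.2658
Highest B → broadest niche (most generalist): population P4 (B = 5.56).

population P4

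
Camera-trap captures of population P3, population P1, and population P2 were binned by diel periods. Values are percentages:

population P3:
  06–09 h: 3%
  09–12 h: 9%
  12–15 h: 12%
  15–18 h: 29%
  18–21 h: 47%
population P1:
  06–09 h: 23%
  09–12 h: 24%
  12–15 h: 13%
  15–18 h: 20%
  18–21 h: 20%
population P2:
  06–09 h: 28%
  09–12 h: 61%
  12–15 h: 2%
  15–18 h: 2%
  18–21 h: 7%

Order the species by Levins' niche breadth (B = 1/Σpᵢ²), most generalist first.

Convert percentages to proportions (divide by 100).
Σp_P3ᵢ² = 0.03² + 0.09² + 0.12² + 0.29² + 0.47² = 0.0009 + 0.0081 + 0.0144 + 0.0841 + 0.2209 = 0.3284
B_P3 = 1 / 0.3284 = 3.0451
Σp_P1ᵢ² = 0.23² + 0.24² + 0.13² + 0.20² + 0.20² = 0.0529 + 0.0576 + 0.0169 + 0.0400 + 0.0400 = 0.2074
B_P1 = 1 / 0.2074 = 4.8216
Σp_P2ᵢ² = 0.28² + 0.61² + 0.02² + 0.02² + 0.07² = 0.0784 + 0.3721 + 0.0004 + 0.0004 + 0.0049 = 0.4562
B_P2 = 1 / 0.4562 = 2.1920
Ranking by B (broadest → narrowest): population P1 (4.82) > population P3 (3.05) > population P2 (2.19)

population P1 > population P3 > population P2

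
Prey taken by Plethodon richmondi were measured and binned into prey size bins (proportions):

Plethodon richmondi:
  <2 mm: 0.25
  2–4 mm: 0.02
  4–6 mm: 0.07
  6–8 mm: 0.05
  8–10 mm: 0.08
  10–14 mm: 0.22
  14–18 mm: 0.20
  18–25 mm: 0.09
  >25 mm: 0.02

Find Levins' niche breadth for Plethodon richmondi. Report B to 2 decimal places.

5.76

Σpᵢ² = 0.25² + 0.02² + 0.07² + 0.05² + 0.08² + 0.22² + 0.20² + 0.09² + 0.02² = 0.0625 + 0.0004 + 0.0049 + 0.0025 + 0.0064 + 0.0484 + 0.0400 + 0.0081 + 0.0004 = 0.1736
B = 1 / 0.1736 = 5.7604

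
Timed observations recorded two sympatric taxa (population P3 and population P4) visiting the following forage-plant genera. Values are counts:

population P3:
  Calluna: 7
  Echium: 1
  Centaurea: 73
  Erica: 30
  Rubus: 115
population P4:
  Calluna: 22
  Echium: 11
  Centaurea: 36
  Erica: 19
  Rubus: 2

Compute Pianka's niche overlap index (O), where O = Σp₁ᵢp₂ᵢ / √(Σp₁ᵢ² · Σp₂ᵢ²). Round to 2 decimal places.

Proportions for population P3 (n=226): 7/226=0.0310, 1/226=0.0044, 73/226=0.3230, 30/226=0.1327, 115/226=0.5088
Proportions for population P4 (n=90): 22/90=0.2444, 11/90=0.1222, 36/90=0.4000, 19/90=0.2111, 2/90=0.0222
Σ p₁ᵢp₂ᵢ = 0.007576 + 0.000538 + 0.129200 + 0.028013 + 0.011295 = 0.176622
Σp_1ᵢ² = 0.0310² + 0.0044² + 0.3230² + 0.1327² + 0.5088² = 0.000961 + 0.000019 + 0.104329 + 0.017609 + 0.258877 = 0.381795
Σp_2ᵢ² = 0.2444² + 0.1222² + 0.4000² + 0.2111² + 0.0222² = 0.059731 + 0.014933 + 0.160000 + 0.044563 + 0.000493 = 0.279720
O = 0.176622 / √(0.381795 × 0.279720) = 0.176622 / 0.3267961 = 0.5405

0.54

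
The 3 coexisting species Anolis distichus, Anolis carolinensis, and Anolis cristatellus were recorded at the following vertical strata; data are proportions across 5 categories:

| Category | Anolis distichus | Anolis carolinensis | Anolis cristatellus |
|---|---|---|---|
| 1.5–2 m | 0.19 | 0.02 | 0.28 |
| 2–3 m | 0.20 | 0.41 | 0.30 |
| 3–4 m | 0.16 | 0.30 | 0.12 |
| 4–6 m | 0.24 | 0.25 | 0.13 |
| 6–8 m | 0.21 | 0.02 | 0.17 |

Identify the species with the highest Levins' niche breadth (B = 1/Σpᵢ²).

Anolis distichus

Σp_distᵢ² = 0.19² + 0.20² + 0.16² + 0.24² + 0.21² = 0.0361 + 0.0400 + 0.0256 + 0.0576 + 0.0441 = 0.2034
B_dist = 1 / 0.2034 = 4.9164
Σp_caroᵢ² = 0.02² + 0.41² + 0.30² + 0.25² + 0.02² = 0.0004 + 0.1681 + 0.0900 + 0.0625 + 0.0004 = 0.3214
B_caro = 1 / 0.3214 = 3.1114
Σp_crisᵢ² = 0.28² + 0.30² + 0.12² + 0.13² + 0.17² = 0.0784 + 0.0900 + 0.0144 + 0.0169 + 0.0289 = 0.2286
B_cris = 1 / 0.2286 = 4.3745
Highest B → broadest niche (most generalist): Anolis distichus (B = 4.92).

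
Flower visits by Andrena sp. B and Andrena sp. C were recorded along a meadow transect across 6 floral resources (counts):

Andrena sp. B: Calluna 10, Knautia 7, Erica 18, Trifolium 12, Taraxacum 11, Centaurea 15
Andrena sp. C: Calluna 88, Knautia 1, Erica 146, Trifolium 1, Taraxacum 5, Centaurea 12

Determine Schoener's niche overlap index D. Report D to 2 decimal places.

Proportions for Andrena sp. B (n=73): 10/73=0.1370, 7/73=0.0959, 18/73=0.2466, 12/73=0.1644, 11/73=0.1507, 15/73=0.2055
Proportions for Andrena sp. C (n=253): 88/253=0.3478, 1/253=0.0040, 146/253=0.5771, 1/253=0.0040, 5/253=0.0198, 12/253=0.0474
Σ|p₁ᵢ − p₂ᵢ| = 0.2108 + 0.0919 + 0.3305 + 0.1604 + 0.1309 + 0.1581 = 1.0826
D = 1 − ½ × 1.0826 = 1 − 0.54130 = 0.45870

0.46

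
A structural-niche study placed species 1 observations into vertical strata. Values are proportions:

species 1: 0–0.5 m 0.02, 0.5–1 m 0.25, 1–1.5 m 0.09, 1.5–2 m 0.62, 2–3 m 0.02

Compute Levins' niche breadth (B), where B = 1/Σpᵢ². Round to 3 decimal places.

Σpᵢ² = 0.02² + 0.25² + 0.09² + 0.62² + 0.02² = 0.0004 + 0.0625 + 0.0081 + 0.3844 + 0.0004 = 0.4558
B = 1 / 0.4558 = 2.19394

2.194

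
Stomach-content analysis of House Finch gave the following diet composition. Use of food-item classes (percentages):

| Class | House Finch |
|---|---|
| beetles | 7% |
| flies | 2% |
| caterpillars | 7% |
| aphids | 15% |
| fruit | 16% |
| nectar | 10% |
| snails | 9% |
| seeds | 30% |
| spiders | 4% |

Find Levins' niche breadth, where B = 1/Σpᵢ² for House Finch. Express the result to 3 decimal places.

5.952

Convert percentages to proportions (divide by 100).
Σpᵢ² = 0.07² + 0.02² + 0.07² + 0.15² + 0.16² + 0.10² + 0.09² + 0.30² + 0.04² = 0.0049 + 0.0004 + 0.0049 + 0.0225 + 0.0256 + 0.0100 + 0.0081 + 0.0900 + 0.0016 = 0.1680
B = 1 / 0.1680 = 5.95238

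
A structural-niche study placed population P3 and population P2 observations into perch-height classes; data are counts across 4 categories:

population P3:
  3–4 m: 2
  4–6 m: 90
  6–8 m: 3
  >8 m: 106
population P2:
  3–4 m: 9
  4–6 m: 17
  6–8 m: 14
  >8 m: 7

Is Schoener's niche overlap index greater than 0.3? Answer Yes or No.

Proportions for population P3 (n=201): 2/201=0.0100, 90/201=0.4478, 3/201=0.0149, 106/201=0.5274
Proportions for population P2 (n=47): 9/47=0.1915, 17/47=0.3617, 14/47=0.2979, 7/47=0.1489
Σ|p₁ᵢ − p₂ᵢ| = 0.1815 + 0.0861 + 0.2830 + 0.3785 = 0.9291
D = 1 − ½ × 0.9291 = 1 − 0.46455 = 0.53545
D = 0.53545 > 0.3 → Yes.

Yes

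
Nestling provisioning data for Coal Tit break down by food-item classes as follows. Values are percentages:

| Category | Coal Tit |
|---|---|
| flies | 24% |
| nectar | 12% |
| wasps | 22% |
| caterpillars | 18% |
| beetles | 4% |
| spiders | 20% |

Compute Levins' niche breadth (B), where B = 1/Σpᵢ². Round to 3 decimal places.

5.144

Convert percentages to proportions (divide by 100).
Σpᵢ² = 0.24² + 0.12² + 0.22² + 0.18² + 0.04² + 0.20² = 0.0576 + 0.0144 + 0.0484 + 0.0324 + 0.0016 + 0.0400 = 0.1944
B = 1 / 0.1944 = 5.14403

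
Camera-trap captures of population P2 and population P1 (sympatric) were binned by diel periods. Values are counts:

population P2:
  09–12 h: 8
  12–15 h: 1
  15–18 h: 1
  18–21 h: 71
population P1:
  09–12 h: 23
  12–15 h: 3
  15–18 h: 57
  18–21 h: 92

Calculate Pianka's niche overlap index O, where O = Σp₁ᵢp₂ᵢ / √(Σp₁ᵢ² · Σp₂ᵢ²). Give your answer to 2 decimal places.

Proportions for population P2 (n=81): 8/81=0.0988, 1/81=0.0123, 1/81=0.0123, 71/81=0.8765
Proportions for population P1 (n=175): 23/175=0.1314, 3/175=0.0171, 57/175=0.3257, 92/175=0.5257
Σ p₁ᵢp₂ᵢ = 0.012982 + 0.000210 + 0.004006 + 0.460776 = 0.477974
Σp_1ᵢ² = 0.0988² + 0.0123² + 0.0123² + 0.8765² = 0.009761 + 0.000151 + 0.000151 + 0.768252 = 0.778315
Σp_2ᵢ² = 0.1314² + 0.0171² + 0.3257² + 0.5257² = 0.017266 + 0.000292 + 0.106080 + 0.276360 = 0.399998
O = 0.477974 / √(0.778315 × 0.399998) = 0.477974 / 0.5579646 = 0.8566

0.86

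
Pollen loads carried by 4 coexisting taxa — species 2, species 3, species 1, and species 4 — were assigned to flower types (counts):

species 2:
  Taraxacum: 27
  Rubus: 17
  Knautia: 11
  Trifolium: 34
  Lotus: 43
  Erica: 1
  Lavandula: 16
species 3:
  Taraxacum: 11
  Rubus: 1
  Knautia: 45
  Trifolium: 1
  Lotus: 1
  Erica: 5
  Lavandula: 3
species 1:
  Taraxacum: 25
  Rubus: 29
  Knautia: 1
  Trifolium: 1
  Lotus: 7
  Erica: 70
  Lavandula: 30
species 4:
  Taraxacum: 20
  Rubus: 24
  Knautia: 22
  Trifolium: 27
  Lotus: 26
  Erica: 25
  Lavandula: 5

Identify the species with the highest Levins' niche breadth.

species 4

Proportions for species 2 (n=149): 27/149=0.1812, 17/149=0.1141, 11/149=0.0738, 34/149=0.2282, 43/149=0.2886, 1/149=0.0067, 16/149=0.1074
Proportions for species 3 (n=67): 11/67=0.1642, 1/67=0.0149, 45/67=0.6716, 1/67=0.0149, 1/67=0.0149, 5/67=0.0746, 3/67=0.0448
Proportions for species 1 (n=163): 25/163=0.1534, 29/163=0.1779, 1/163=0.0061, 1/163=0.0061, 7/163=0.0429, 70/163=0.4294, 30/163=0.1840
Proportions for species 4 (n=149): 20/149=0.1342, 24/149=0.1611, 22/149=0.1477, 27/149=0.1812, 26/149=0.1745, 25/149=0.1678, 5/149=0.0336
Σp_2ᵢ² = 0.1812² + 0.1141² + 0.0738² + 0.2282² + 0.2886² + 0.0067² + 0.1074² = 0.032833 + 0.013019 + 0.005446 + 0.052075 + 0.083290 + 0.000045 + 0.011535 = 0.198243
B_2 = 1 / 0.198243 = 5.0443
Σp_3ᵢ² = 0.1642² + 0.0149² + 0.6716² + 0.0149² + 0.0149² + 0.0746² + 0.0448² = 0.026962 + 0.000222 + 0.451047 + 0.000222 + 0.000222 + 0.005565 + 0.002007 = 0.486247
B_3 = 1 / 0.486247 = 2.0566
Σp_1ᵢ² = 0.1534² + 0.1779² + 0.0061² + 0.0061² + 0.0429² + 0.4294² + 0.1840² = 0.023532 + 0.031648 + 0.000037 + 0.000037 + 0.001840 + 0.184384 + 0.033856 = 0.275334
B_1 = 1 / 0.275334 = 3.6320
Σp_4ᵢ² = 0.1342² + 0.1611² + 0.1477² + 0.1812² + 0.1745² + 0.1678² + 0.0336² = 0.018010 + 0.025953 + 0.021815 + 0.032833 + 0.030450 + 0.028157 + 0.001129 = 0.158347
B_4 = 1 / 0.158347 = 6.3152
Highest B → broadest niche (most generalist): species 4 (B = 6.32).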